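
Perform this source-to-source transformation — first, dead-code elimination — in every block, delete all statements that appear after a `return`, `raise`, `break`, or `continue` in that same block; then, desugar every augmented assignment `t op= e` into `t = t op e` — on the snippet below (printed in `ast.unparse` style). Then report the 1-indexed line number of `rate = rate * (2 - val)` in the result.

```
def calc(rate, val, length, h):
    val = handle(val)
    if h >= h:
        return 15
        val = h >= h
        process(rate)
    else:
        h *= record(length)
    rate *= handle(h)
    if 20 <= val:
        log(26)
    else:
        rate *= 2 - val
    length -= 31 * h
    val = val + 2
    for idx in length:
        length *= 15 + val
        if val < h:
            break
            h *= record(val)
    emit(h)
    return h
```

Transformed code:
def calc(rate, val, length, h):
    val = handle(val)
    if h >= h:
        return 15
    else:
        h = h * record(length)
    rate = rate * handle(h)
    if 20 <= val:
        log(26)
    else:
        rate = rate * (2 - val)
    length = length - 31 * h
    val = val + 2
    for idx in length:
        length = length * (15 + val)
        if val < h:
            break
    emit(h)
    return h

11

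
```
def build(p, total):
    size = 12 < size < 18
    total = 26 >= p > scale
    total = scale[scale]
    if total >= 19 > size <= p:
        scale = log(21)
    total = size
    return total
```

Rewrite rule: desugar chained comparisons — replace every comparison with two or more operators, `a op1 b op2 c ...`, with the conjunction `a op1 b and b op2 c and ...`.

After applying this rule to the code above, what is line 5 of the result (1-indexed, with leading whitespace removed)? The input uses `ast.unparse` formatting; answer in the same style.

if total >= 19 and 19 > size and (size <= p):

Transformed code:
def build(p, total):
    size = 12 < size and size < 18
    total = 26 >= p and p > scale
    total = scale[scale]
    if total >= 19 and 19 > size and (size <= p):
        scale = log(21)
    total = size
    return total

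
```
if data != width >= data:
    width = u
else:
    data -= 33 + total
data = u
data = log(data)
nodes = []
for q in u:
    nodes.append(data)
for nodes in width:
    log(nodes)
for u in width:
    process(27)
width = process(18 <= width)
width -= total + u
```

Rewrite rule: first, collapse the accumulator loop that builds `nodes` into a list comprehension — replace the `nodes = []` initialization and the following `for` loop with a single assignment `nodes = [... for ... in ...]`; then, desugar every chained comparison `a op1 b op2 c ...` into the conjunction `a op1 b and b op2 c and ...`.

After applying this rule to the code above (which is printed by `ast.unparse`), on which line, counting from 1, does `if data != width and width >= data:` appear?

1

Transformed code:
if data != width and width >= data:
    width = u
else:
    data -= 33 + total
data = u
data = log(data)
nodes = [data for q in u]
for nodes in width:
    log(nodes)
for u in width:
    process(27)
width = process(18 <= width)
width -= total + u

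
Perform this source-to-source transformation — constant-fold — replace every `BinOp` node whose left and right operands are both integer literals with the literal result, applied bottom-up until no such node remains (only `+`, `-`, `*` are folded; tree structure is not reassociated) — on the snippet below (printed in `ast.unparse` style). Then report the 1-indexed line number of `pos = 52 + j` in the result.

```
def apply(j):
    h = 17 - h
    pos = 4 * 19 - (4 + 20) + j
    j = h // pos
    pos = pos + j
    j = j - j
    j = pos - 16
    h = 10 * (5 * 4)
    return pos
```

Transformed code:
def apply(j):
    h = 17 - h
    pos = 52 + j
    j = h // pos
    pos = pos + j
    j = j - j
    j = pos - 16
    h = 200
    return pos

3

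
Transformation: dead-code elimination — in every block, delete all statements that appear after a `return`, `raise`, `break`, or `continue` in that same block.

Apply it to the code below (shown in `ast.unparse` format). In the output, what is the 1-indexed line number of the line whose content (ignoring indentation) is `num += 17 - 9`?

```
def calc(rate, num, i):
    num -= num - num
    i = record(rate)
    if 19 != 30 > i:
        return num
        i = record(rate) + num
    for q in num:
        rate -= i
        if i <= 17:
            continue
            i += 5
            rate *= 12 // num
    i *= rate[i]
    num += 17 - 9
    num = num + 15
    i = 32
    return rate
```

Transformed code:
def calc(rate, num, i):
    num -= num - num
    i = record(rate)
    if 19 != 30 > i:
        return num
    for q in num:
        rate -= i
        if i <= 17:
            continue
    i *= rate[i]
    num += 17 - 9
    num = num + 15
    i = 32
    return rate

11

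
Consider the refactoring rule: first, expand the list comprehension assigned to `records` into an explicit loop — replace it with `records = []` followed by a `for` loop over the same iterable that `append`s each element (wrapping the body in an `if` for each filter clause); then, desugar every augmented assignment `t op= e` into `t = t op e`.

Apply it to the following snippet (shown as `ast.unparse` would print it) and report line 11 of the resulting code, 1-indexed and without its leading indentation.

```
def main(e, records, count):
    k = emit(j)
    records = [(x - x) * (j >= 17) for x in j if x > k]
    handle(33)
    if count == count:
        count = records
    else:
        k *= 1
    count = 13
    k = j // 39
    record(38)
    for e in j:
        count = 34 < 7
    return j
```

k = k * 1

Transformed code:
def main(e, records, count):
    k = emit(j)
    records = []
    for x in j:
        if x > k:
            records.append((x - x) * (j >= 17))
    handle(33)
    if count == count:
        count = records
    else:
        k = k * 1
    count = 13
    k = j // 39
    record(38)
    for e in j:
        count = 34 < 7
    return j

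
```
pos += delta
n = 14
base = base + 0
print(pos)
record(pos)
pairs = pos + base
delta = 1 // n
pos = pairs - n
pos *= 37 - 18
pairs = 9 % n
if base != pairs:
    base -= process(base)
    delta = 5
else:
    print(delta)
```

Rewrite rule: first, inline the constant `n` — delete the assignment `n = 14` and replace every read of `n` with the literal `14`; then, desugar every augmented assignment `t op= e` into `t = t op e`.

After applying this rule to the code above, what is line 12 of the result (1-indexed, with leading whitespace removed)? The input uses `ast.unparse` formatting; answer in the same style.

delta = 5

Transformed code:
pos = pos + delta
base = base + 0
print(pos)
record(pos)
pairs = pos + base
delta = 1 // 14
pos = pairs - 14
pos = pos * (37 - 18)
pairs = 9 % 14
if base != pairs:
    base = base - process(base)
    delta = 5
else:
    print(delta)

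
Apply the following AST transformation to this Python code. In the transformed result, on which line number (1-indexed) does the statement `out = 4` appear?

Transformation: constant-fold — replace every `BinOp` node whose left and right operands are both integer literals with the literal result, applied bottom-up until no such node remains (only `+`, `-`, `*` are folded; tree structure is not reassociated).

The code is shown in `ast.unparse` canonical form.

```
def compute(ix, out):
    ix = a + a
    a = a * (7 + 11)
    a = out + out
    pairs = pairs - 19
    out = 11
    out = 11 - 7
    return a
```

7

Transformed code:
def compute(ix, out):
    ix = a + a
    a = a * 18
    a = out + out
    pairs = pairs - 19
    out = 11
    out = 4
    return a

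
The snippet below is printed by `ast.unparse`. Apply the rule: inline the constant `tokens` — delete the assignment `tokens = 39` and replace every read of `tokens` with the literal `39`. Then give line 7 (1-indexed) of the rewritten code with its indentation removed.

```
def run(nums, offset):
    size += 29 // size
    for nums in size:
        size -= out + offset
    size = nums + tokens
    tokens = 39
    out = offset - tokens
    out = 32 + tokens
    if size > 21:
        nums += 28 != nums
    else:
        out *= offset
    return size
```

Transformed code:
def run(nums, offset):
    size += 29 // size
    for nums in size:
        size -= out + offset
    size = nums + 39
    out = offset - 39
    out = 32 + 39
    if size > 21:
        nums += 28 != nums
    else:
        out *= offset
    return size

out = 32 + 39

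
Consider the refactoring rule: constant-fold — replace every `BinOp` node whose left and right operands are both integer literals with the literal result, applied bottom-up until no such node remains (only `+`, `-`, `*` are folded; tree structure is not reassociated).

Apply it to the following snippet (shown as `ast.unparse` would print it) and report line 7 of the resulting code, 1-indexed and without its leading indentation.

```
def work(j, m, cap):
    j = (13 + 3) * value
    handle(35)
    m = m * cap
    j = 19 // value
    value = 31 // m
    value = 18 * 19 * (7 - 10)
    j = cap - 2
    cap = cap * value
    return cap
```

value = -1026

Transformed code:
def work(j, m, cap):
    j = 16 * value
    handle(35)
    m = m * cap
    j = 19 // value
    value = 31 // m
    value = -1026
    j = cap - 2
    cap = cap * value
    return cap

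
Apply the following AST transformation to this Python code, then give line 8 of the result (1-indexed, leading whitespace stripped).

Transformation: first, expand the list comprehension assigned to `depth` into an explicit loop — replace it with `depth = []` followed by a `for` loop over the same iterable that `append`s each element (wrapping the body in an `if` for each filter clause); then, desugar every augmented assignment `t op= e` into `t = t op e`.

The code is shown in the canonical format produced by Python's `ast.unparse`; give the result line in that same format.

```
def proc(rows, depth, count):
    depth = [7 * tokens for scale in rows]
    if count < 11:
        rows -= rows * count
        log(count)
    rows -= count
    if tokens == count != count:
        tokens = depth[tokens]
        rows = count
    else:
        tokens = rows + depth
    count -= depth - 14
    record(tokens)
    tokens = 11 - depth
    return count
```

rows = rows - count

Transformed code:
def proc(rows, depth, count):
    depth = []
    for scale in rows:
        depth.append(7 * tokens)
    if count < 11:
        rows = rows - rows * count
        log(count)
    rows = rows - count
    if tokens == count != count:
        tokens = depth[tokens]
        rows = count
    else:
        tokens = rows + depth
    count = count - (depth - 14)
    record(tokens)
    tokens = 11 - depth
    return count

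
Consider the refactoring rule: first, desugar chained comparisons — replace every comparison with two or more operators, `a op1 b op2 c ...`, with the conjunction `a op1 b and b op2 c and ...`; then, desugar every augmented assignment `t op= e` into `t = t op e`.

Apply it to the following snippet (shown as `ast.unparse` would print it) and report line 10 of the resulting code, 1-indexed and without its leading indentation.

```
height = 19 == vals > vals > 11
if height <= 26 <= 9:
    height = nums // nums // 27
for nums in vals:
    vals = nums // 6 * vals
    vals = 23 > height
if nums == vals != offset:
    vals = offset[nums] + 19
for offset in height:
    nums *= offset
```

Transformed code:
height = 19 == vals and vals > vals and (vals > 11)
if height <= 26 and 26 <= 9:
    height = nums // nums // 27
for nums in vals:
    vals = nums // 6 * vals
    vals = 23 > height
if nums == vals and vals != offset:
    vals = offset[nums] + 19
for offset in height:
    nums = nums * offset

nums = nums * offset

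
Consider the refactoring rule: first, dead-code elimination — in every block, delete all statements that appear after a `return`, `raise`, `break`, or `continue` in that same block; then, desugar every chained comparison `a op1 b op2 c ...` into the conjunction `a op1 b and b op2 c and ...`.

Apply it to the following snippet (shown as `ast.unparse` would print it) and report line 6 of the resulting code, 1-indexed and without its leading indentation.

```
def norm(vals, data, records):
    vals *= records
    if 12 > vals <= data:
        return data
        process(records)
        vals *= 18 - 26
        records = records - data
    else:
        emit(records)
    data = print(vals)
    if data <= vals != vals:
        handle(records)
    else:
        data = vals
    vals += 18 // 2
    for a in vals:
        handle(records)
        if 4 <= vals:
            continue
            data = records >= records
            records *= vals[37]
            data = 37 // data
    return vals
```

Transformed code:
def norm(vals, data, records):
    vals *= records
    if 12 > vals and vals <= data:
        return data
    else:
        emit(records)
    data = print(vals)
    if data <= vals and vals != vals:
        handle(records)
    else:
        data = vals
    vals += 18 // 2
    for a in vals:
        handle(records)
        if 4 <= vals:
            continue
    return vals

emit(records)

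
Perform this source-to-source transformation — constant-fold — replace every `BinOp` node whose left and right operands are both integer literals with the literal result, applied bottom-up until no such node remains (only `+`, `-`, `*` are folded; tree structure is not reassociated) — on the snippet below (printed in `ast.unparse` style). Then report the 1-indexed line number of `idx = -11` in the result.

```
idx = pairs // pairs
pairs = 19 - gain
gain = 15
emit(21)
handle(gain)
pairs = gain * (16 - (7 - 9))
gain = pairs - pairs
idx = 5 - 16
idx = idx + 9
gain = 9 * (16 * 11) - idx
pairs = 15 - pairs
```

8

Transformed code:
idx = pairs // pairs
pairs = 19 - gain
gain = 15
emit(21)
handle(gain)
pairs = gain * 18
gain = pairs - pairs
idx = -11
idx = idx + 9
gain = 1584 - idx
pairs = 15 - pairs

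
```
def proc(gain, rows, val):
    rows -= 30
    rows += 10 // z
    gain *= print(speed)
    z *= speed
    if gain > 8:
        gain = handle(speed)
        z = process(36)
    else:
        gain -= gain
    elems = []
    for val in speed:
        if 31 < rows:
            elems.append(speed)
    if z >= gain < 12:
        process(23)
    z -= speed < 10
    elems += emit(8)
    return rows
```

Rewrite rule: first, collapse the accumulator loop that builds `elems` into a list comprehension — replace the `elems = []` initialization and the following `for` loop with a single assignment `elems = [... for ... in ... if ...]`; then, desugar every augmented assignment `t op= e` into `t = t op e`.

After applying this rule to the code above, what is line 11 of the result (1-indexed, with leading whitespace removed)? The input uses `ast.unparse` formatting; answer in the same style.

Transformed code:
def proc(gain, rows, val):
    rows = rows - 30
    rows = rows + 10 // z
    gain = gain * print(speed)
    z = z * speed
    if gain > 8:
        gain = handle(speed)
        z = process(36)
    else:
        gain = gain - gain
    elems = [speed for val in speed if 31 < rows]
    if z >= gain < 12:
        process(23)
    z = z - (speed < 10)
    elems = elems + emit(8)
    return rows

elems = [speed for val in speed if 31 < rows]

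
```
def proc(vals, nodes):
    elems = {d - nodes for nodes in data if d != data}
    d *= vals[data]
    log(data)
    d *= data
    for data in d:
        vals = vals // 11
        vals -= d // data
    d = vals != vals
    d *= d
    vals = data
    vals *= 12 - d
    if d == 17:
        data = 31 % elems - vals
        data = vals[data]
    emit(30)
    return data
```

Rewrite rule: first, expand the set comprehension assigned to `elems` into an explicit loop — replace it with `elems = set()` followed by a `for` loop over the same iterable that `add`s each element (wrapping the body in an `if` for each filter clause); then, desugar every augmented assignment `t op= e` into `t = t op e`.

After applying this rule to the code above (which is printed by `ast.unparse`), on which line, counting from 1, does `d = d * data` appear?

Transformed code:
def proc(vals, nodes):
    elems = set()
    for nodes in data:
        if d != data:
            elems.add(d - nodes)
    d = d * vals[data]
    log(data)
    d = d * data
    for data in d:
        vals = vals // 11
        vals = vals - d // data
    d = vals != vals
    d = d * d
    vals = data
    vals = vals * (12 - d)
    if d == 17:
        data = 31 % elems - vals
        data = vals[data]
    emit(30)
    return data

8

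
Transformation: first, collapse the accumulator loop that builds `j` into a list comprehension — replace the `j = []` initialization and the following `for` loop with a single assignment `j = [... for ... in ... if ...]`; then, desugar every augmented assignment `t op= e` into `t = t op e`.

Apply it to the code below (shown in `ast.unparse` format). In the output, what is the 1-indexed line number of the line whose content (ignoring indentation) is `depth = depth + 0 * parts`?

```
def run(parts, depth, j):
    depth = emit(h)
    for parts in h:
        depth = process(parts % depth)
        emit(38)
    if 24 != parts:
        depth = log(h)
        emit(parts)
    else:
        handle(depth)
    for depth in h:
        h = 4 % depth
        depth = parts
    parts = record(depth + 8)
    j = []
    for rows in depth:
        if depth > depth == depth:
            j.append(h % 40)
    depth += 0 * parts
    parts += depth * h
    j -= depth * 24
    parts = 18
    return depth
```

16

Transformed code:
def run(parts, depth, j):
    depth = emit(h)
    for parts in h:
        depth = process(parts % depth)
        emit(38)
    if 24 != parts:
        depth = log(h)
        emit(parts)
    else:
        handle(depth)
    for depth in h:
        h = 4 % depth
        depth = parts
    parts = record(depth + 8)
    j = [h % 40 for rows in depth if depth > depth == depth]
    depth = depth + 0 * parts
    parts = parts + depth * h
    j = j - depth * 24
    parts = 18
    return depth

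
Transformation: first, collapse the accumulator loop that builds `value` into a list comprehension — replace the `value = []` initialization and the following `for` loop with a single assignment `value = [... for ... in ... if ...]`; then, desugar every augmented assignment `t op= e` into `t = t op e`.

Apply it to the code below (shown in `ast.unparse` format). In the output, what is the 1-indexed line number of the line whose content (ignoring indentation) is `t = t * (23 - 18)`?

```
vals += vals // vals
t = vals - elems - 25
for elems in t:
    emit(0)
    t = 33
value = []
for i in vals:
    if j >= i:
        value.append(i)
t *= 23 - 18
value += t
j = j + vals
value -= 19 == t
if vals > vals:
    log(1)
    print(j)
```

7

Transformed code:
vals = vals + vals // vals
t = vals - elems - 25
for elems in t:
    emit(0)
    t = 33
value = [i for i in vals if j >= i]
t = t * (23 - 18)
value = value + t
j = j + vals
value = value - (19 == t)
if vals > vals:
    log(1)
    print(j)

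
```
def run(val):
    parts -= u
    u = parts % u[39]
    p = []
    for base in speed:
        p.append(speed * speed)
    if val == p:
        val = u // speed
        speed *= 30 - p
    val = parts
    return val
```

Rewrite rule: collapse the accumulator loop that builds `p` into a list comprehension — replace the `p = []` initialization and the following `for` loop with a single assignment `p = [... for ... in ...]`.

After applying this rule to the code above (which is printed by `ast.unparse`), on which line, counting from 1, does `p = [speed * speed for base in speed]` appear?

Transformed code:
def run(val):
    parts -= u
    u = parts % u[39]
    p = [speed * speed for base in speed]
    if val == p:
        val = u // speed
        speed *= 30 - p
    val = parts
    return val

4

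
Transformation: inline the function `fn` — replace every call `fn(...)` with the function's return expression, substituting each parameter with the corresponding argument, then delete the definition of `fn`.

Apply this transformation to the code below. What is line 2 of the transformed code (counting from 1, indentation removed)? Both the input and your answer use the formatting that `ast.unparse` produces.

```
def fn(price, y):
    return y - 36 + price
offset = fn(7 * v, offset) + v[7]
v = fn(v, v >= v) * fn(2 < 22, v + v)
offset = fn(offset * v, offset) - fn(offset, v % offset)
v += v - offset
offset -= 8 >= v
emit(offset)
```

Transformed code:
offset = offset - 36 + 7 * v + v[7]
v = ((v >= v) - 36 + v) * (v + v - 36 + (2 < 22))
offset = offset - 36 + offset * v - (v % offset - 36 + offset)
v += v - offset
offset -= 8 >= v
emit(offset)

v = ((v >= v) - 36 + v) * (v + v - 36 + (2 < 22))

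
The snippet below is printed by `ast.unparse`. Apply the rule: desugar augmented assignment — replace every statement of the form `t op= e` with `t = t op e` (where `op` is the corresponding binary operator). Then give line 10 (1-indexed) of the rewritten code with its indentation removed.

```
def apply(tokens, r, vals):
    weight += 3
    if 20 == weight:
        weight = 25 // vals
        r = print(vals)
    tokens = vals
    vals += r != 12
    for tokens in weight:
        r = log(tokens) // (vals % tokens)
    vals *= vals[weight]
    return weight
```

Transformed code:
def apply(tokens, r, vals):
    weight = weight + 3
    if 20 == weight:
        weight = 25 // vals
        r = print(vals)
    tokens = vals
    vals = vals + (r != 12)
    for tokens in weight:
        r = log(tokens) // (vals % tokens)
    vals = vals * vals[weight]
    return weight

vals = vals * vals[weight]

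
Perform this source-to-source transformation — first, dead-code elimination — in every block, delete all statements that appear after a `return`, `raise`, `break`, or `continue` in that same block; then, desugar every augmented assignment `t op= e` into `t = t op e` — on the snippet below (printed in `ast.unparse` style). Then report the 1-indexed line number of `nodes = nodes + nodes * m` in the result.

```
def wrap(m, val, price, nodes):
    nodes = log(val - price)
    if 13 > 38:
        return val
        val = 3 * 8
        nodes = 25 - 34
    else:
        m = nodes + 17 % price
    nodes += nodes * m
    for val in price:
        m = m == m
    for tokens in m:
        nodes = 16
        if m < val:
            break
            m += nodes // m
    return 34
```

Transformed code:
def wrap(m, val, price, nodes):
    nodes = log(val - price)
    if 13 > 38:
        return val
    else:
        m = nodes + 17 % price
    nodes = nodes + nodes * m
    for val in price:
        m = m == m
    for tokens in m:
        nodes = 16
        if m < val:
            break
    return 34

7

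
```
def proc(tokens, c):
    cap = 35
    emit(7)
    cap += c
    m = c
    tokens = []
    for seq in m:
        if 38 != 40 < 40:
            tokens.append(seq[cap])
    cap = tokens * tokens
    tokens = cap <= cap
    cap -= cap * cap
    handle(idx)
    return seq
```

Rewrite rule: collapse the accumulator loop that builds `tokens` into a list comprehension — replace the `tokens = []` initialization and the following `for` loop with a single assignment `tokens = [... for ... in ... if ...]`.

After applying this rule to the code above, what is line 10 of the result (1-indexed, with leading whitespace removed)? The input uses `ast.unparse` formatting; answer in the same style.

handle(idx)

Transformed code:
def proc(tokens, c):
    cap = 35
    emit(7)
    cap += c
    m = c
    tokens = [seq[cap] for seq in m if 38 != 40 < 40]
    cap = tokens * tokens
    tokens = cap <= cap
    cap -= cap * cap
    handle(idx)
    return seq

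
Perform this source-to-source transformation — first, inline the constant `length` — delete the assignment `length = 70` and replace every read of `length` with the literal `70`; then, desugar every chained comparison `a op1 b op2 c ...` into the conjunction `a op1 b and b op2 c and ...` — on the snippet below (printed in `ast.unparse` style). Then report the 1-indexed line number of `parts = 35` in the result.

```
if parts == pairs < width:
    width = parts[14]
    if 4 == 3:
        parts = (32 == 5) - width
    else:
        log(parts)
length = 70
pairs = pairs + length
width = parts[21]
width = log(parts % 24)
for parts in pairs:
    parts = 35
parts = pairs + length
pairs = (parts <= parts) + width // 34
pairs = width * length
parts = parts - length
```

11

Transformed code:
if parts == pairs and pairs < width:
    width = parts[14]
    if 4 == 3:
        parts = (32 == 5) - width
    else:
        log(parts)
pairs = pairs + 70
width = parts[21]
width = log(parts % 24)
for parts in pairs:
    parts = 35
parts = pairs + 70
pairs = (parts <= parts) + width // 34
pairs = width * 70
parts = parts - 70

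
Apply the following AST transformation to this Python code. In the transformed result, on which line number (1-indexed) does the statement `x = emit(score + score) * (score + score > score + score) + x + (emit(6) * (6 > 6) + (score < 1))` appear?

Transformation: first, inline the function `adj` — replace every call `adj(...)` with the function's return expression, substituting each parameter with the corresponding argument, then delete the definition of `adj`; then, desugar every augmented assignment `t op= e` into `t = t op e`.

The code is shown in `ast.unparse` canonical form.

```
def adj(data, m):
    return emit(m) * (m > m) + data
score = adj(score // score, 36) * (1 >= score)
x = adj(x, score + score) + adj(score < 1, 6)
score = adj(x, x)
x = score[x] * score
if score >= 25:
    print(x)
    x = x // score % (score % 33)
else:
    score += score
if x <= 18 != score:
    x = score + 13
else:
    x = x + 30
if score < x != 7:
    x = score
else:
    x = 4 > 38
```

2

Transformed code:
score = (emit(36) * (36 > 36) + score // score) * (1 >= score)
x = emit(score + score) * (score + score > score + score) + x + (emit(6) * (6 > 6) + (score < 1))
score = emit(x) * (x > x) + x
x = score[x] * score
if score >= 25:
    print(x)
    x = x // score % (score % 33)
else:
    score = score + score
if x <= 18 != score:
    x = score + 13
else:
    x = x + 30
if score < x != 7:
    x = score
else:
    x = 4 > 38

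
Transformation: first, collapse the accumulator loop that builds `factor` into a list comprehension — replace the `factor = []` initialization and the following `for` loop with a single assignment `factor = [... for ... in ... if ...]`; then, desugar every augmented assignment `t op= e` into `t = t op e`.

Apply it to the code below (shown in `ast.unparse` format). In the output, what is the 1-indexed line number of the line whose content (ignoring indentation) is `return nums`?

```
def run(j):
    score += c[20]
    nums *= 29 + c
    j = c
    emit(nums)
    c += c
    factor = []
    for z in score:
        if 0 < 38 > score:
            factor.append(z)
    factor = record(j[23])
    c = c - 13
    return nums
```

Transformed code:
def run(j):
    score = score + c[20]
    nums = nums * (29 + c)
    j = c
    emit(nums)
    c = c + c
    factor = [z for z in score if 0 < 38 > score]
    factor = record(j[23])
    c = c - 13
    return nums

10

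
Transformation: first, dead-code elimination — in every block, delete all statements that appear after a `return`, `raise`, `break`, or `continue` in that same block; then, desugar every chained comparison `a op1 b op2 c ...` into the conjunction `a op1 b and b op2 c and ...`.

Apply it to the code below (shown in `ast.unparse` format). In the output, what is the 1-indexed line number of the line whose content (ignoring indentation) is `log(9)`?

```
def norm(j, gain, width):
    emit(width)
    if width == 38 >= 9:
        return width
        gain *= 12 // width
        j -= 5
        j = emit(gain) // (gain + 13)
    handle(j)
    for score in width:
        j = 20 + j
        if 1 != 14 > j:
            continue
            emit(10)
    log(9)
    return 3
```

Transformed code:
def norm(j, gain, width):
    emit(width)
    if width == 38 and 38 >= 9:
        return width
    handle(j)
    for score in width:
        j = 20 + j
        if 1 != 14 and 14 > j:
            continue
    log(9)
    return 3

10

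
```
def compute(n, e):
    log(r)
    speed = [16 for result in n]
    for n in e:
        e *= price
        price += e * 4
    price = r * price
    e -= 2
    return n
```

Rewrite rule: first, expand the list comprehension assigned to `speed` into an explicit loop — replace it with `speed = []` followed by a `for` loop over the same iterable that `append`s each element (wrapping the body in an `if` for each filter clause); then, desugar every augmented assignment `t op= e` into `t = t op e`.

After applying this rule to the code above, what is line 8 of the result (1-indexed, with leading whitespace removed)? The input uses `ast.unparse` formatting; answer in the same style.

price = price + e * 4

Transformed code:
def compute(n, e):
    log(r)
    speed = []
    for result in n:
        speed.append(16)
    for n in e:
        e = e * price
        price = price + e * 4
    price = r * price
    e = e - 2
    return n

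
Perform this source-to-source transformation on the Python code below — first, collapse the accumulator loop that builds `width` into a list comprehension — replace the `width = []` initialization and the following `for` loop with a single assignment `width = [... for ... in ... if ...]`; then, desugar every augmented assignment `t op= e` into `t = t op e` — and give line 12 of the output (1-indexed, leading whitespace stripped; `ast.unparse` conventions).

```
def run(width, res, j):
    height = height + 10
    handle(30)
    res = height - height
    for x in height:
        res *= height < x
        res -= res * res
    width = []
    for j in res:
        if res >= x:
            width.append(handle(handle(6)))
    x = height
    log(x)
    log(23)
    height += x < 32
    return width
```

Transformed code:
def run(width, res, j):
    height = height + 10
    handle(30)
    res = height - height
    for x in height:
        res = res * (height < x)
        res = res - res * res
    width = [handle(handle(6)) for j in res if res >= x]
    x = height
    log(x)
    log(23)
    height = height + (x < 32)
    return width

height = height + (x < 32)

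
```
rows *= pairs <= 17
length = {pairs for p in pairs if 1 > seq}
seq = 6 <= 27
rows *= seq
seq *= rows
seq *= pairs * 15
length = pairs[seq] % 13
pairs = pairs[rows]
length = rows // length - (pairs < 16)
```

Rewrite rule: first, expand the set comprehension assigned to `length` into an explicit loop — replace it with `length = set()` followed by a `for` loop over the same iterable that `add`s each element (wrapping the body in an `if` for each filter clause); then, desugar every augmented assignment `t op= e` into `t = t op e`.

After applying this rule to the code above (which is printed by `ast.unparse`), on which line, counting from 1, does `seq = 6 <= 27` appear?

Transformed code:
rows = rows * (pairs <= 17)
length = set()
for p in pairs:
    if 1 > seq:
        length.add(pairs)
seq = 6 <= 27
rows = rows * seq
seq = seq * rows
seq = seq * (pairs * 15)
length = pairs[seq] % 13
pairs = pairs[rows]
length = rows // length - (pairs < 16)

6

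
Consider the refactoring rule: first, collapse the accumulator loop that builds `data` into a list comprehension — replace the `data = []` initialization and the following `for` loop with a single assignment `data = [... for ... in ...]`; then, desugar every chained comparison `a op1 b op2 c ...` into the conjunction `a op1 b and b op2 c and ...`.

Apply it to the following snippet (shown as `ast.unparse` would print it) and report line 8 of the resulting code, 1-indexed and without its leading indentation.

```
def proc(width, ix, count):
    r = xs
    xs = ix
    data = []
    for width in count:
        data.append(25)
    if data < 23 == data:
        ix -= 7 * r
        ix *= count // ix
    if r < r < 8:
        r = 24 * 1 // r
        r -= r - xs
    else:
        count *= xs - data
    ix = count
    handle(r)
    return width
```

if r < r and r < 8:

Transformed code:
def proc(width, ix, count):
    r = xs
    xs = ix
    data = [25 for width in count]
    if data < 23 and 23 == data:
        ix -= 7 * r
        ix *= count // ix
    if r < r and r < 8:
        r = 24 * 1 // r
        r -= r - xs
    else:
        count *= xs - data
    ix = count
    handle(r)
    return width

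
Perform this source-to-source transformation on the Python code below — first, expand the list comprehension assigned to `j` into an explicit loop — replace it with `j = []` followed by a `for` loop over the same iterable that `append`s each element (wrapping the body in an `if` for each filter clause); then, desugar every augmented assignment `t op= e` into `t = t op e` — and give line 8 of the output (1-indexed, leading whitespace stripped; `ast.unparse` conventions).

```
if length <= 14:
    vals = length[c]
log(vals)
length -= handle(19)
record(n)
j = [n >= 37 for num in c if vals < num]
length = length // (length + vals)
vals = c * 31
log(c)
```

Transformed code:
if length <= 14:
    vals = length[c]
log(vals)
length = length - handle(19)
record(n)
j = []
for num in c:
    if vals < num:
        j.append(n >= 37)
length = length // (length + vals)
vals = c * 31
log(c)

if vals < num:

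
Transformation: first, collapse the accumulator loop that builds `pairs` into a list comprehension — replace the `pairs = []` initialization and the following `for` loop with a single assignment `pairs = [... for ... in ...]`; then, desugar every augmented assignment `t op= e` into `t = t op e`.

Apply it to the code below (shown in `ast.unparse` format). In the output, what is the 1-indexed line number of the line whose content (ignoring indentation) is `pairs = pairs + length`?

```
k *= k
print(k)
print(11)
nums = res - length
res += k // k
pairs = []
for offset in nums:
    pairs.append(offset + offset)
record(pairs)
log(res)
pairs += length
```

9

Transformed code:
k = k * k
print(k)
print(11)
nums = res - length
res = res + k // k
pairs = [offset + offset for offset in nums]
record(pairs)
log(res)
pairs = pairs + length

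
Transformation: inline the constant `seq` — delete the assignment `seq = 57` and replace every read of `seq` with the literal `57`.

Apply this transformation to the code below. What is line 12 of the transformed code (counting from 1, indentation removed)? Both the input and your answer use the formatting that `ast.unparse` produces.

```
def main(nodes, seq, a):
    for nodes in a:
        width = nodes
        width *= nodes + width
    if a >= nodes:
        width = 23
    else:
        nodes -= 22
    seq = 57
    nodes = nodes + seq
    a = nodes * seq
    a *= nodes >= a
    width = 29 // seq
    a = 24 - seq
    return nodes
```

width = 29 // 57

Transformed code:
def main(nodes, seq, a):
    for nodes in a:
        width = nodes
        width *= nodes + width
    if a >= nodes:
        width = 23
    else:
        nodes -= 22
    nodes = nodes + 57
    a = nodes * 57
    a *= nodes >= a
    width = 29 // 57
    a = 24 - 57
    return nodes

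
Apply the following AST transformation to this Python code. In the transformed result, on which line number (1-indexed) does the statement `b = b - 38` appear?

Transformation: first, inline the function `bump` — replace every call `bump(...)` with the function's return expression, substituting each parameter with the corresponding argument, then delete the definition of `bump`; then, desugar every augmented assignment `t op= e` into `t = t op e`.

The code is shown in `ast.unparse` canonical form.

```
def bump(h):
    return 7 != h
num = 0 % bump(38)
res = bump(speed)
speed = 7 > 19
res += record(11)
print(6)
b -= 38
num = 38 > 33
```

6

Transformed code:
num = 0 % (7 != 38)
res = 7 != speed
speed = 7 > 19
res = res + record(11)
print(6)
b = b - 38
num = 38 > 33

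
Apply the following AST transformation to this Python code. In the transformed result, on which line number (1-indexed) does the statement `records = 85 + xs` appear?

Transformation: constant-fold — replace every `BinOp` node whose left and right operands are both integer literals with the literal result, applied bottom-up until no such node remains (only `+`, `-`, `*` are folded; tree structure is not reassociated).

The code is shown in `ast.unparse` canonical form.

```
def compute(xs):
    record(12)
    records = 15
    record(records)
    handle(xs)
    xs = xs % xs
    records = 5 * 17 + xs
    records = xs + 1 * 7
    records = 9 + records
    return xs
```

Transformed code:
def compute(xs):
    record(12)
    records = 15
    record(records)
    handle(xs)
    xs = xs % xs
    records = 85 + xs
    records = xs + 7
    records = 9 + records
    return xs

7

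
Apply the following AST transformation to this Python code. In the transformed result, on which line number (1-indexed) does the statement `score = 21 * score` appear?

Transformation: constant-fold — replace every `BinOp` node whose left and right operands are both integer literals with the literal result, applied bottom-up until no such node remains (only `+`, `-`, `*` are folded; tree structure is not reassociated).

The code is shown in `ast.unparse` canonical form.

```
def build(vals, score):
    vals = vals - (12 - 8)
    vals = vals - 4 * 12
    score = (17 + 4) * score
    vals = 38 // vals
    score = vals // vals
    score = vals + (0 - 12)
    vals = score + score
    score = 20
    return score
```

Transformed code:
def build(vals, score):
    vals = vals - 4
    vals = vals - 48
    score = 21 * score
    vals = 38 // vals
    score = vals // vals
    score = vals + -12
    vals = score + score
    score = 20
    return score

4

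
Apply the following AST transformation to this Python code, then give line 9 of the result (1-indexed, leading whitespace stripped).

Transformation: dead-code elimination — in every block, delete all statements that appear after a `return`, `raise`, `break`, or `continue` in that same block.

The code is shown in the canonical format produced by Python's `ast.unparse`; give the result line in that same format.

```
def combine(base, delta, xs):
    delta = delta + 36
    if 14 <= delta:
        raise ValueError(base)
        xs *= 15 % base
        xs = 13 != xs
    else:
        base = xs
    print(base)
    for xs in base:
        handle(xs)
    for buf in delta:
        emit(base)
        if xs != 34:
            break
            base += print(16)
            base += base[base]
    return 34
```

handle(xs)

Transformed code:
def combine(base, delta, xs):
    delta = delta + 36
    if 14 <= delta:
        raise ValueError(base)
    else:
        base = xs
    print(base)
    for xs in base:
        handle(xs)
    for buf in delta:
        emit(base)
        if xs != 34:
            break
    return 34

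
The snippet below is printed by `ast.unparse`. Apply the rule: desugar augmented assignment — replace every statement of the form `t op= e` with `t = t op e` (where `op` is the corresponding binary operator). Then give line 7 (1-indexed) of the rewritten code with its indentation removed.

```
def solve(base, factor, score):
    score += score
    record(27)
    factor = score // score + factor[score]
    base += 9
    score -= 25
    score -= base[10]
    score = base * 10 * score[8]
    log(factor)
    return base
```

Transformed code:
def solve(base, factor, score):
    score = score + score
    record(27)
    factor = score // score + factor[score]
    base = base + 9
    score = score - 25
    score = score - base[10]
    score = base * 10 * score[8]
    log(factor)
    return base

score = score - base[10]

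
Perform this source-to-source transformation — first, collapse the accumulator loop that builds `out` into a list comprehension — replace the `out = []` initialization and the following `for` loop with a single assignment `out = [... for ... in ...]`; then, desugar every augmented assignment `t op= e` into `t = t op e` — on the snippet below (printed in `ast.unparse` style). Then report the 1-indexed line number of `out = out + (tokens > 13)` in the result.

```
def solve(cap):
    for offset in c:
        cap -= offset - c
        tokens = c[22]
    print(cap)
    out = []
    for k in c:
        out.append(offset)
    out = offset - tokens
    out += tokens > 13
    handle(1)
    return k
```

8

Transformed code:
def solve(cap):
    for offset in c:
        cap = cap - (offset - c)
        tokens = c[22]
    print(cap)
    out = [offset for k in c]
    out = offset - tokens
    out = out + (tokens > 13)
    handle(1)
    return k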